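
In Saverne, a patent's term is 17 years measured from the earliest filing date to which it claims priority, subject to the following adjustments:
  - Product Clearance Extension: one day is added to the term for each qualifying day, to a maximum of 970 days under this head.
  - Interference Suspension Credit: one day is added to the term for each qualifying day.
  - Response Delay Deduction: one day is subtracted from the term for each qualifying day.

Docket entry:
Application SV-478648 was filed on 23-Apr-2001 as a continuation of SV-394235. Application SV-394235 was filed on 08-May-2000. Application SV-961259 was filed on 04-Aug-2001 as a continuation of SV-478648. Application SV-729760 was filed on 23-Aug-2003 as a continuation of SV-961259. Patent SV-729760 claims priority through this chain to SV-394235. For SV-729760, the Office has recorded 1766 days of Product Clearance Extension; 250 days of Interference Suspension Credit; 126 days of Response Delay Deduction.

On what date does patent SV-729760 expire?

2020-05-06

Earliest priority filing: 8 May 2000.
Base term: 8 May 2000 + 17 years → 8 May 2017.
Product Clearance Extension: 1766 days claimed exceeds the 970-day cap, so +970 days → 3 January 2020.
Interference Suspension Credit: +250 days → 9 September 2020.
Response Delay Deduction: −126 days → 6 May 2020.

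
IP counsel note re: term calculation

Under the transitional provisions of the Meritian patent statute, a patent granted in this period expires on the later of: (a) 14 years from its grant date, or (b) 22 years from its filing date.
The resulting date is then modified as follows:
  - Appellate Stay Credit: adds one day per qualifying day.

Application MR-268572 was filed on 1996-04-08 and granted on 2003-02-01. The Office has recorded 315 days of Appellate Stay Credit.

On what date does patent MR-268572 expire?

2019-02-17

(a) grant + 14 years → 1 February 2017.
(b) filing + 22 years → 8 April 2018.
Later of the two: 8 April 2018.
Appellate Stay Credit: +315 days → 17 February 2019.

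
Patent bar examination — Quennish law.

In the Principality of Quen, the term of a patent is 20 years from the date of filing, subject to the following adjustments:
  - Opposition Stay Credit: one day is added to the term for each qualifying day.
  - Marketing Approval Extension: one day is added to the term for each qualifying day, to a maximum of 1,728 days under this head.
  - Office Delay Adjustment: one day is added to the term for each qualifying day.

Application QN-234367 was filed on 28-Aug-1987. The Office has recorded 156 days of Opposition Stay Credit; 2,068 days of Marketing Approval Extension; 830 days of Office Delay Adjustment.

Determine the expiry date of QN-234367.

Base term: filing date + 20 years → 28 August 2007.
Opposition Stay Credit: +156 days → 31 January 2008.
Marketing Approval Extension: 2068 days claimed exceeds the 1728-day cap, so +1728 days → 24 October 2012.
Office Delay Adjustment: +830 days → 1 February 2015.

2015-02-01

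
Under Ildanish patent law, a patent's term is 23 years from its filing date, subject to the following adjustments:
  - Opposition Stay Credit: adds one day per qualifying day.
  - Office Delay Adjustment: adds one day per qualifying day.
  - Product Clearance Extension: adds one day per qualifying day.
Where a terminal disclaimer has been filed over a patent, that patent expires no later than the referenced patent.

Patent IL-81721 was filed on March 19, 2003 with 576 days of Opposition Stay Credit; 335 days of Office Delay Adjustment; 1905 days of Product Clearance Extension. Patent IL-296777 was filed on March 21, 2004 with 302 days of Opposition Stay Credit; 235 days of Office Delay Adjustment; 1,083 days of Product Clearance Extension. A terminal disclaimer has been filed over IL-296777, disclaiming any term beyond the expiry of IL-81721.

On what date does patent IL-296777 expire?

Natural term of IL-296777:
  Base: filing + 23 years → 21 March 2027.
  Opposition Stay Credit: +302 days → 17 January 2028.
  Office Delay Adjustment: +235 days → 8 September 2028.
  Product Clearance Extension: +1083 days → 27 August 2031.
Expiry of referenced patent IL-81721:
  Base: filing + 23 years → 19 March 2026.
  Opposition Stay Credit: +576 days → 16 October 2027.
  Office Delay Adjustment: +335 days → 15 September 2028.
  Product Clearance Extension: +1905 days → 3 December 2033.
Terminal disclaimer: IL-296777 expires on the earlier of 27 August 2031 and 3 December 2033.

August 27, 2031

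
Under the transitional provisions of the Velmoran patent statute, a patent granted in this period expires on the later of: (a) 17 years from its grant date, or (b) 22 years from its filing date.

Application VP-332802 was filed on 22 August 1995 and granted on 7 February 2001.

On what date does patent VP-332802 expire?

(a) grant + 17 years → 7 February 2018.
(b) filing + 22 years → 22 August 2017.
Later of the two: 7 February 2018.

2018-02-07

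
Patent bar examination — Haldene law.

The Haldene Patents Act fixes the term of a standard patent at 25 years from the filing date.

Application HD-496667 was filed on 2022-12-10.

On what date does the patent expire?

2047-12-10

Filing date + 25 years → 10 December 2047.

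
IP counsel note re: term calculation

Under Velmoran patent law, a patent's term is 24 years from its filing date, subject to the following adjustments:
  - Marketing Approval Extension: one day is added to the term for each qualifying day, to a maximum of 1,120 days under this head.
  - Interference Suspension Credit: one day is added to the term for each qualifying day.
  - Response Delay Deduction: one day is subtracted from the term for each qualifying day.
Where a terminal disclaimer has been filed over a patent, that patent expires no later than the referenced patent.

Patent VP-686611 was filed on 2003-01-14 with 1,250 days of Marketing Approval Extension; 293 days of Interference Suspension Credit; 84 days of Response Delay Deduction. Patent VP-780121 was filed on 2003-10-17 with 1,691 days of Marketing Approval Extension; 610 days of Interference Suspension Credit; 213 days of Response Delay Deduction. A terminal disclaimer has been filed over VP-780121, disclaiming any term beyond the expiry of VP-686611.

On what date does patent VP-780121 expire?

2030-09-04

Natural term of VP-780121:
  Base: filing + 24 years → 17 October 2027.
  Marketing Approval Extension: 1691 days claimed exceeds the 1120-day cap, so +1120 days → 10 November 2030.
  Interference Suspension Credit: +610 days → 12 July 2032.
  Response Delay Deduction: −213 days → 12 December 2031.
Expiry of referenced patent VP-686611:
  Base: filing + 24 years → 14 January 2027.
  Marketing Approval Extension: 1250 days claimed exceeds the 1120-day cap, so +1120 days → 7 February 2030.
  Interference Suspension Credit: +293 days → 27 November 2030.
  Response Delay Deduction: −84 days → 4 September 2030.
Terminal disclaimer: VP-780121 expires on the earlier of 12 December 2031 and 4 September 2030.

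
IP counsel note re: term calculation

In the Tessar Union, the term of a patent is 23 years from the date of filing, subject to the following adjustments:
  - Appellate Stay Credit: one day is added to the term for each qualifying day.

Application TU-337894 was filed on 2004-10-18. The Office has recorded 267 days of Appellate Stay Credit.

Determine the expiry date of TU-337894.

Base term: filing date + 23 years → 18 October 2027.
Appellate Stay Credit: +267 days → 11 July 2028.

July 11, 2028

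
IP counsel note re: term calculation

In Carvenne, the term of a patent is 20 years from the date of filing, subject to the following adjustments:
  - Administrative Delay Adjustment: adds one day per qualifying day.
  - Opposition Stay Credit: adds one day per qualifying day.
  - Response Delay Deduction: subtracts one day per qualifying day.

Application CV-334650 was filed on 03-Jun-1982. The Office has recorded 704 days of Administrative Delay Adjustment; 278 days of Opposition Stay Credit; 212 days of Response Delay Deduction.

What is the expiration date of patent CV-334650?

Base term: filing date + 20 years → 3 June 2002.
Administrative Delay Adjustment: +704 days → 7 May 2004.
Opposition Stay Credit: +278 days → 9 February 2005.
Response Delay Deduction: −212 days → 12 July 2004.

2004-07-12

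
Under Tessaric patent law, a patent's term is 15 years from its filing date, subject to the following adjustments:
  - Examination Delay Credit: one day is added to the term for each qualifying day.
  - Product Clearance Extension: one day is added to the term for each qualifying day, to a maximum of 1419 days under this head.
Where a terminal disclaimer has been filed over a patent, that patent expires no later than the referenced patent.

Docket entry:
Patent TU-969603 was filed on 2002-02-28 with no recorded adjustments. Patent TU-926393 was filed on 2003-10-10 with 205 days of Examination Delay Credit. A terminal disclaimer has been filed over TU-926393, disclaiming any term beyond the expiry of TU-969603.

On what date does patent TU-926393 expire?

February 28, 2017

Natural term of TU-926393:
  Base: filing + 15 years → 10 October 2018.
  Examination Delay Credit: +205 days → 3 May 2019.
Expiry of referenced patent TU-969603:
  Base: filing + 15 years → 28 February 2017.
Terminal disclaimer: TU-926393 expires on the earlier of 3 May 2019 and 28 February 2017.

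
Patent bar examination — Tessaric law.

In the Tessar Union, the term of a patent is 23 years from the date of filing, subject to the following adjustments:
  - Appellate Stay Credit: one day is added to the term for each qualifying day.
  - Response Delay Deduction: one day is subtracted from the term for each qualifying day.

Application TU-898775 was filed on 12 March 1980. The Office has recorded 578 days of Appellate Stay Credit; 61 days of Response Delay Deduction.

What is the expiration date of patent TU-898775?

August 10, 2004

Base term: filing date + 23 years → 12 March 2003.
Appellate Stay Credit: +578 days → 10 October 2004.
Response Delay Deduction: −61 days → 10 August 2004.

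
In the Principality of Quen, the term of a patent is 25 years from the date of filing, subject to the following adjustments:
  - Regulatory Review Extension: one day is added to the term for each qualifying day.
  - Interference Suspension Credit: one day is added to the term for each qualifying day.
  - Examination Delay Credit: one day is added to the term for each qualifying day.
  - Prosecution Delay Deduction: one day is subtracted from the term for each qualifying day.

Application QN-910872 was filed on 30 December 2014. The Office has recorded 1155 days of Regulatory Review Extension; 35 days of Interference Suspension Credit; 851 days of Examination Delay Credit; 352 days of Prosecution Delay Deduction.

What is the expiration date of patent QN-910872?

2044-08-14

Base term: filing date + 25 years → 30 December 2039.
Regulatory Review Extension: +1155 days → 27 February 2043.
Interference Suspension Credit: +35 days → 3 April 2043.
Examination Delay Credit: +851 days → 1 August 2045.
Prosecution Delay Deduction: −352 days → 14 August 2044.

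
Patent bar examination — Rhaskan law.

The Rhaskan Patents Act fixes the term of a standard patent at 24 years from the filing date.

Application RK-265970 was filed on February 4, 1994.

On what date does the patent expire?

Filing date + 24 years → 4 February 2018.

2018-02-04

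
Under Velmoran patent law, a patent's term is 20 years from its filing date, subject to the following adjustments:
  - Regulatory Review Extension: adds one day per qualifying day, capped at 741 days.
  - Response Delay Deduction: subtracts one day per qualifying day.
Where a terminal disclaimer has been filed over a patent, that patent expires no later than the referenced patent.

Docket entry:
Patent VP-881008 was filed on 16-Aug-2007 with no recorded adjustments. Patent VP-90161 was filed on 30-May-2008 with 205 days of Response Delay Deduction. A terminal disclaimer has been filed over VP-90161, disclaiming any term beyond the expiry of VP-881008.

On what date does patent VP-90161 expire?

Natural term of VP-90161:
  Base: filing + 20 years → 30 May 2028.
  Response Delay Deduction: −205 days → 7 November 2027.
Expiry of referenced patent VP-881008:
  Base: filing + 20 years → 16 August 2027.
Terminal disclaimer: VP-90161 expires on the earlier of 7 November 2027 and 16 August 2027.

August 16, 2027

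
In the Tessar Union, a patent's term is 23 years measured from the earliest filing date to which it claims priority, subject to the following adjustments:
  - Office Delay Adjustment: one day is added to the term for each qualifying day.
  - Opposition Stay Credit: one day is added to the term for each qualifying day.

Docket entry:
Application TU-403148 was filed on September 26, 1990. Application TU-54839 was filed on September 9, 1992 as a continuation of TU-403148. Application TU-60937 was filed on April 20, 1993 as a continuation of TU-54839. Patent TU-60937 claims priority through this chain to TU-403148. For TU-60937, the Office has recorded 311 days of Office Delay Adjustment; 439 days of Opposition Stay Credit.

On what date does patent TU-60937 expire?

2015-10-16

Earliest priority filing: 26 September 1990.
Base term: 26 September 1990 + 23 years → 26 September 2013.
Office Delay Adjustment: +311 days → 3 August 2014.
Opposition Stay Credit: +439 days → 16 October 2015.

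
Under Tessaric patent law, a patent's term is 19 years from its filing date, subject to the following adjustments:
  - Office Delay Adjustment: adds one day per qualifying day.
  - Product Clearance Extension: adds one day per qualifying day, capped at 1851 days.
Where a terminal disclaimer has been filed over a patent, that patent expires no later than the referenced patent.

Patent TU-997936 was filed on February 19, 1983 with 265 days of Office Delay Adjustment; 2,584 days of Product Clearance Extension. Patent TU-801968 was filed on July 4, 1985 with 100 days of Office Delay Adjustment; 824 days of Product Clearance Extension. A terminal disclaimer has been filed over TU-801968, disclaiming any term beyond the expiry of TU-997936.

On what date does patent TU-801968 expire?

2007-01-14

Natural term of TU-801968:
  Base: filing + 19 years → 4 July 2004.
  Office Delay Adjustment: +100 days → 12 October 2004.
  Product Clearance Extension: 824 days (within the 1851-day cap) → +824 days → 14 January 2007.
Expiry of referenced patent TU-997936:
  Base: filing + 19 years → 19 February 2002.
  Office Delay Adjustment: +265 days → 11 November 2002.
  Product Clearance Extension: 2584 days claimed exceeds the 1851-day cap, so +1851 days → 6 December 2007.
Terminal disclaimer: TU-801968 expires on the earlier of 14 January 2007 and 6 December 2007.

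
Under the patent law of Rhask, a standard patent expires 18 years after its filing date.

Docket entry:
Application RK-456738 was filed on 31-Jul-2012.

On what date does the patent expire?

Filing date + 18 years → 31 July 2030.

2030-07-31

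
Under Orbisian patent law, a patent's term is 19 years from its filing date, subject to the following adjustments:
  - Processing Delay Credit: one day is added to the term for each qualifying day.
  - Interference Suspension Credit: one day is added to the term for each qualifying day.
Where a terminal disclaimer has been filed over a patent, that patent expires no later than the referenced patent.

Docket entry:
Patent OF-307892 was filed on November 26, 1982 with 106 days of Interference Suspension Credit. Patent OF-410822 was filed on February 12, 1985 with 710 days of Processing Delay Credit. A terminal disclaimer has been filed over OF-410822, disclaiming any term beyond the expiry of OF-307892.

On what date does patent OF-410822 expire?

Natural term of OF-410822:
  Base: filing + 19 years → 12 February 2004.
  Processing Delay Credit: +710 days → 22 January 2006.
Expiry of referenced patent OF-307892:
  Base: filing + 19 years → 26 November 2001.
  Interference Suspension Credit: +106 days → 12 March 2002.
Terminal disclaimer: OF-410822 expires on the earlier of 22 January 2006 and 12 March 2002.

2002-03-12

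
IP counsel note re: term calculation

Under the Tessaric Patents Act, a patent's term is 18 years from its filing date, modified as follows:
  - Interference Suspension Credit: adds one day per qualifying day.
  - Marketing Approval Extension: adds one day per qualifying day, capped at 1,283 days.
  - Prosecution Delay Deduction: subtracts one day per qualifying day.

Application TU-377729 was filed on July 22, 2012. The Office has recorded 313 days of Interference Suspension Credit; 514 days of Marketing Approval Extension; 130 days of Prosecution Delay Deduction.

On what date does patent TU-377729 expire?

June 18, 2032

Base term: filing date + 18 years → 22 July 2030.
Interference Suspension Credit: +313 days → 31 May 2031.
Marketing Approval Extension: 514 days (within the 1283-day cap) → +514 days → 26 October 2032.
Prosecution Delay Deduction: −130 days → 18 June 2032.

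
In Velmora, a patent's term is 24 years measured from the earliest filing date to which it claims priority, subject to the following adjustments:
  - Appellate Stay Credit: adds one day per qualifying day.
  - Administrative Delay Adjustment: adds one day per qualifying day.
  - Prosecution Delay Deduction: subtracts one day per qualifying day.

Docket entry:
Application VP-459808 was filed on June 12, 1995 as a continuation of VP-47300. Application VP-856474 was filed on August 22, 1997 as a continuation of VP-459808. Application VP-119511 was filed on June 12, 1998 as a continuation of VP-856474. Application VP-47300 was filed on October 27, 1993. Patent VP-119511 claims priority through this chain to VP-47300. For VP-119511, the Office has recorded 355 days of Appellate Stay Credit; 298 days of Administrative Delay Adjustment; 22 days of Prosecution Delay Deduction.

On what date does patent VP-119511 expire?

July 20, 2019

Earliest priority filing: 27 October 1993.
Base term: 27 October 1993 + 24 years → 27 October 2017.
Appellate Stay Credit: +355 days → 17 October 2018.
Administrative Delay Adjustment: +298 days → 11 August 2019.
Prosecution Delay Deduction: −22 days → 20 July 2019.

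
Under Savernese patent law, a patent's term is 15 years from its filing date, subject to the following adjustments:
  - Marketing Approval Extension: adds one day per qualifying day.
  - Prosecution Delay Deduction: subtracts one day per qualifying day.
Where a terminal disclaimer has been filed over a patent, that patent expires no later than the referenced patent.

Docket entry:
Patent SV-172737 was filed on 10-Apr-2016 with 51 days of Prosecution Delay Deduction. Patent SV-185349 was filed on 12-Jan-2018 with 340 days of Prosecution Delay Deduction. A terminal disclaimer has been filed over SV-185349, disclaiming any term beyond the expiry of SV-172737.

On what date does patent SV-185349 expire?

2031-02-18

Natural term of SV-185349:
  Base: filing + 15 years → 12 January 2033.
  Prosecution Delay Deduction: −340 days → 7 February 2032.
Expiry of referenced patent SV-172737:
  Base: filing + 15 years → 10 April 2031.
  Prosecution Delay Deduction: −51 days → 18 February 2031.
Terminal disclaimer: SV-185349 expires on the earlier of 7 February 2032 and 18 February 2031.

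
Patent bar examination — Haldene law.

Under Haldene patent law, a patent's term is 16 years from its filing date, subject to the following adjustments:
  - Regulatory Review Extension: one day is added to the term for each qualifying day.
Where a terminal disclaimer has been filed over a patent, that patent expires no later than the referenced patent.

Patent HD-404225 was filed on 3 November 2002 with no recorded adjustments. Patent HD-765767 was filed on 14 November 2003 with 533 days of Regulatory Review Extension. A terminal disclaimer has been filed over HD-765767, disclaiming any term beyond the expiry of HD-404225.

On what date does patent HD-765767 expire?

Natural term of HD-765767:
  Base: filing + 16 years → 14 November 2019.
  Regulatory Review Extension: +533 days → 30 April 2021.
Expiry of referenced patent HD-404225:
  Base: filing + 16 years → 3 November 2018.
Terminal disclaimer: HD-765767 expires on the earlier of 30 April 2021 and 3 November 2018.

November 3, 2018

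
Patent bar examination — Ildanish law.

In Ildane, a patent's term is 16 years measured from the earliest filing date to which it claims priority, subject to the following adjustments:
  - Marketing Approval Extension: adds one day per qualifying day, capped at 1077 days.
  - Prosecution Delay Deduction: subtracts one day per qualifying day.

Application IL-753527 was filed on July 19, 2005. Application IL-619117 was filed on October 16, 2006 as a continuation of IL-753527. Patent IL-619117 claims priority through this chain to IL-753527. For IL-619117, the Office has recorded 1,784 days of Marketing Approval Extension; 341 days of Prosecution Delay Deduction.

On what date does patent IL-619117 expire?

Earliest priority filing: 19 July 2005.
Base term: 19 July 2005 + 16 years → 19 July 2021.
Marketing Approval Extension: 1784 days claimed exceeds the 1077-day cap, so +1077 days → 30 June 2024.
Prosecution Delay Deduction: −341 days → 25 July 2023.

July 25, 2023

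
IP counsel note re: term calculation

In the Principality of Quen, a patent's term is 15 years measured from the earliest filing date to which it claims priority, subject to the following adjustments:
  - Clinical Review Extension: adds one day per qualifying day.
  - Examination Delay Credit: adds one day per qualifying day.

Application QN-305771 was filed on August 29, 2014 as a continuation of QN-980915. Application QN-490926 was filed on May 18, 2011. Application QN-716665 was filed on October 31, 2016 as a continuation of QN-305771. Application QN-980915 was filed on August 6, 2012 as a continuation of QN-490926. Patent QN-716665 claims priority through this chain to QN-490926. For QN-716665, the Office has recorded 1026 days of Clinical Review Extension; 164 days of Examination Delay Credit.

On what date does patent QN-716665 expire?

Earliest priority filing: 18 May 2011.
Base term: 18 May 2011 + 15 years → 18 May 2026.
Clinical Review Extension: +1026 days → 9 March 2029.
Examination Delay Credit: +164 days → 20 August 2029.

2029-08-20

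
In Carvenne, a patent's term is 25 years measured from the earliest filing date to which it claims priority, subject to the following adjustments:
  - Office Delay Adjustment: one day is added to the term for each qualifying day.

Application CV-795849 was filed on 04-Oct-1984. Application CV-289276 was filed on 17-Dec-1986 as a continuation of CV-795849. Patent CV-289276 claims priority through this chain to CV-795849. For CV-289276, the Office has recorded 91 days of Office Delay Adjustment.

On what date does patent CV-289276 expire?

2010-01-03

Earliest priority filing: 4 October 1984.
Base term: 4 October 1984 + 25 years → 4 October 2009.
Office Delay Adjustment: +91 days → 3 January 2010.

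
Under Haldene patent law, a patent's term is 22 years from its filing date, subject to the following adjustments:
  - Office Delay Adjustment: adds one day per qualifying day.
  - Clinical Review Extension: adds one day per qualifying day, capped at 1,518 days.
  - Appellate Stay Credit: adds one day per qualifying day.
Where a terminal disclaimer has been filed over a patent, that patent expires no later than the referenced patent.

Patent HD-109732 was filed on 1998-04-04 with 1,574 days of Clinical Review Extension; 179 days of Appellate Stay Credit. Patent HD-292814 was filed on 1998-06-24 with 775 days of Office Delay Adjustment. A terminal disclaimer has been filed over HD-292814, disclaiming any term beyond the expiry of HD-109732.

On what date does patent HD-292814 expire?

Natural term of HD-292814:
  Base: filing + 22 years → 24 June 2020.
  Office Delay Adjustment: +775 days → 8 August 2022.
Expiry of referenced patent HD-109732:
  Base: filing + 22 years → 4 April 2020.
  Clinical Review Extension: 1574 days claimed exceeds the 1518-day cap, so +1518 days → 31 May 2024.
  Appellate Stay Credit: +179 days → 26 November 2024.
Terminal disclaimer: HD-292814 expires on the earlier of 8 August 2022 and 26 November 2024.

August 8, 2022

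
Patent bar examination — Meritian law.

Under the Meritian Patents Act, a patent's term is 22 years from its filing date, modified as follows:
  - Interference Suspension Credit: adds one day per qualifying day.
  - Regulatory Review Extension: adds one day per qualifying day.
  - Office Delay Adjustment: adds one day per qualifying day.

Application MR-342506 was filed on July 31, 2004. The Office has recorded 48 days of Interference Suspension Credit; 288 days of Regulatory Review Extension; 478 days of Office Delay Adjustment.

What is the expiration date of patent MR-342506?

Base term: filing date + 22 years → 31 July 2026.
Interference Suspension Credit: +48 days → 17 September 2026.
Regulatory Review Extension: +288 days → 2 July 2027.
Office Delay Adjustment: +478 days → 22 October 2028.

October 22, 2028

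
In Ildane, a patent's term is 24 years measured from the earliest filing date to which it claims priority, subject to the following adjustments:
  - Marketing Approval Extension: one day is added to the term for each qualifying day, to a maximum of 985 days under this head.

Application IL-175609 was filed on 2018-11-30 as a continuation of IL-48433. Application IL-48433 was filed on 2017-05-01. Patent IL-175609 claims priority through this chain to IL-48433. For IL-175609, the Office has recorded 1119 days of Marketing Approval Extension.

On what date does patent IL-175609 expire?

Earliest priority filing: 1 May 2017.
Base term: 1 May 2017 + 24 years → 1 May 2041.
Marketing Approval Extension: 1119 days claimed exceeds the 985-day cap, so +985 days → 11 January 2044.

2044-01-11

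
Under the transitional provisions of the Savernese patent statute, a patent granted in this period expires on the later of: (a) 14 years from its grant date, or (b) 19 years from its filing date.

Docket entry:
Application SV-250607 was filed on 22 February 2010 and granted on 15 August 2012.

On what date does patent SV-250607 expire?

(a) grant + 14 years → 15 August 2026.
(b) filing + 19 years → 22 February 2029.
Later of the two: 22 February 2029.

February 22, 2029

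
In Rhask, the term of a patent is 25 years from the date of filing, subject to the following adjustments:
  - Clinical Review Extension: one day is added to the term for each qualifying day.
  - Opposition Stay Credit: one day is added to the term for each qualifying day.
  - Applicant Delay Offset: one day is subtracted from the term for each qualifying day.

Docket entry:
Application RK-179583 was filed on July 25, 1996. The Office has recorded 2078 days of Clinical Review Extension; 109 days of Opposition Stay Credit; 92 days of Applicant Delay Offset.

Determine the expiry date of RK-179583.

Base term: filing date + 25 years → 25 July 2021.
Clinical Review Extension: +2078 days → 3 April 2027.
Opposition Stay Credit: +109 days → 21 July 2027.
Applicant Delay Offset: −92 days → 20 April 2027.

April 20, 2027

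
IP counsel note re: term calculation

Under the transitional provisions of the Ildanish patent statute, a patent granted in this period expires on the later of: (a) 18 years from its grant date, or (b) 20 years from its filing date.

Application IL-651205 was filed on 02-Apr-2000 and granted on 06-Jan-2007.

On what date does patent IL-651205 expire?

January 6, 2025

(a) grant + 18 years → 6 January 2025.
(b) filing + 20 years → 2 April 2020.
Later of the two: 6 January 2025.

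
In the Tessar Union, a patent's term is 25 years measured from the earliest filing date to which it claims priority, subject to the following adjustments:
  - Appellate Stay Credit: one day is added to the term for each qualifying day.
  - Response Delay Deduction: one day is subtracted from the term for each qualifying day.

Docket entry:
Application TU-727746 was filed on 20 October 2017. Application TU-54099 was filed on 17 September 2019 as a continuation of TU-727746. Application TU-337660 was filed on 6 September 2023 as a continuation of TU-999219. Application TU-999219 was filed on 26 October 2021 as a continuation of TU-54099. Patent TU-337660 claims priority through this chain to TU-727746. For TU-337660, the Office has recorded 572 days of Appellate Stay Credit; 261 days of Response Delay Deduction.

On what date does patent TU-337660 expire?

August 27, 2043

Earliest priority filing: 20 October 2017.
Base term: 20 October 2017 + 25 years → 20 October 2042.
Appellate Stay Credit: +572 days → 14 May 2044.
Response Delay Deduction: −261 days → 27 August 2043.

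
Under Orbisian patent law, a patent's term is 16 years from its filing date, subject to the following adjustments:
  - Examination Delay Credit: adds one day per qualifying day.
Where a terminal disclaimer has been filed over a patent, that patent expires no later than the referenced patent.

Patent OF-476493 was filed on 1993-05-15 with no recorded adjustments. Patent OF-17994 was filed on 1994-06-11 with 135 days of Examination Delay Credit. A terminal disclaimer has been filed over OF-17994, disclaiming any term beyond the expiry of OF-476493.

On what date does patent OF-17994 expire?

Natural term of OF-17994:
  Base: filing + 16 years → 11 June 2010.
  Examination Delay Credit: +135 days → 24 October 2010.
Expiry of referenced patent OF-476493:
  Base: filing + 16 years → 15 May 2009.
Terminal disclaimer: OF-17994 expires on the earlier of 24 October 2010 and 15 May 2009.

May 15, 2009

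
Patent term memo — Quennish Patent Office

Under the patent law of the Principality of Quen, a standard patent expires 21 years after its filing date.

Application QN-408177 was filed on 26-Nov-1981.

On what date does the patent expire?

November 26, 2002

Filing date + 21 years → 26 November 2002.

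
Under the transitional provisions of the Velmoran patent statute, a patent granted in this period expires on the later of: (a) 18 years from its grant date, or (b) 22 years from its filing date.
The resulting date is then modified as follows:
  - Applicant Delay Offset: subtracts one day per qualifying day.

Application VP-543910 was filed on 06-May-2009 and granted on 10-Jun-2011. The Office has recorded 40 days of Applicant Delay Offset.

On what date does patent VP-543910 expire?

(a) grant + 18 years → 10 June 2029.
(b) filing + 22 years → 6 May 2031.
Later of the two: 6 May 2031.
Applicant Delay Offset: −40 days → 27 March 2031.

March 27, 2031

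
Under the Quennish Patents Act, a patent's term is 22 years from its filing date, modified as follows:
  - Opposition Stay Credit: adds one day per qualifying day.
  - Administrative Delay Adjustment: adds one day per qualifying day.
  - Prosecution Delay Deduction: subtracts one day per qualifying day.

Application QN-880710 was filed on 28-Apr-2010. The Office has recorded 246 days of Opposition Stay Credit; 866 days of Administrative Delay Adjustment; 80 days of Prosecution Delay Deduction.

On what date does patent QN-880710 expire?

February 24, 2035

Base term: filing date + 22 years → 28 April 2032.
Opposition Stay Credit: +246 days → 30 December 2032.
Administrative Delay Adjustment: +866 days → 15 May 2035.
Prosecution Delay Deduction: −80 days → 24 February 2035.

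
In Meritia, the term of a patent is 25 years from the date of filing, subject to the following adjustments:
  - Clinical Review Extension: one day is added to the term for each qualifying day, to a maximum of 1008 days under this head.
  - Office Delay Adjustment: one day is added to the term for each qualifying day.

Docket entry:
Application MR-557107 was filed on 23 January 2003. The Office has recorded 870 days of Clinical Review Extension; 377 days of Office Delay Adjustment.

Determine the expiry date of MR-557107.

June 23, 2031

Base term: filing date + 25 years → 23 January 2028.
Clinical Review Extension: 870 days (within the 1008-day cap) → +870 days → 11 June 2030.
Office Delay Adjustment: +377 days → 23 June 2031.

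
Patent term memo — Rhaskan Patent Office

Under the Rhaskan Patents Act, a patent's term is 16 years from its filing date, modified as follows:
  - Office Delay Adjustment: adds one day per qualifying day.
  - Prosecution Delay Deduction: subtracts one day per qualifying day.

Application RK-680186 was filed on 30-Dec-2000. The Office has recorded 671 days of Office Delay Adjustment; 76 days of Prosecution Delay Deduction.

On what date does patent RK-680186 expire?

August 17, 2018

Base term: filing date + 16 years → 30 December 2016.
Office Delay Adjustment: +671 days → 1 November 2018.
Prosecution Delay Deduction: −76 days → 17 August 2018.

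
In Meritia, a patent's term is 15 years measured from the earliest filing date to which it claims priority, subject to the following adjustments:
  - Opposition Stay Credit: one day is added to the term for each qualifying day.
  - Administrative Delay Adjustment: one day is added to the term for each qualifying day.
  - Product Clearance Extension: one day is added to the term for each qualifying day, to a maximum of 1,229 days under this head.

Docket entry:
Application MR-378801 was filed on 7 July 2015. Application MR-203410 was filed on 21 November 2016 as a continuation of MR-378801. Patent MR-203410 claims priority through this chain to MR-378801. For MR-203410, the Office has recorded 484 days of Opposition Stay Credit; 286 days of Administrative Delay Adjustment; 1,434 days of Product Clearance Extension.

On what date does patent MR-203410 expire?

December 27, 2035

Earliest priority filing: 7 July 2015.
Base term: 7 July 2015 + 15 years → 7 July 2030.
Opposition Stay Credit: +484 days → 3 November 2031.
Administrative Delay Adjustment: +286 days → 15 August 2032.
Product Clearance Extension: 1434 days claimed exceeds the 1229-day cap, so +1229 days → 27 December 2035.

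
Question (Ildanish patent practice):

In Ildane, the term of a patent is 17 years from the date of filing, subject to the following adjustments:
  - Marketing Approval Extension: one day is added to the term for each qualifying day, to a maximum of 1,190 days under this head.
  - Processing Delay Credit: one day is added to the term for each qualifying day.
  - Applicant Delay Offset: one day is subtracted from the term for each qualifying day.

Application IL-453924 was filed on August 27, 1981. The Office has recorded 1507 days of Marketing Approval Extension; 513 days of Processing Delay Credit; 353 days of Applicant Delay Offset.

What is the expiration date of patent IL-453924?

Base term: filing date + 17 years → 27 August 1998.
Marketing Approval Extension: 1507 days claimed exceeds the 1190-day cap, so +1190 days → 29 November 2001.
Processing Delay Credit: +513 days → 26 April 2003.
Applicant Delay Offset: −353 days → 8 May 2002.

2002-05-08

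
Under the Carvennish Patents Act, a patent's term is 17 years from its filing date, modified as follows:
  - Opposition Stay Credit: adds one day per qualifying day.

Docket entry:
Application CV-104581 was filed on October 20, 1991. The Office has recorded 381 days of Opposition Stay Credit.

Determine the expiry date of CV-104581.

November 5, 2009

Base term: filing date + 17 years → 20 October 2008.
Opposition Stay Credit: +381 days → 5 November 2009.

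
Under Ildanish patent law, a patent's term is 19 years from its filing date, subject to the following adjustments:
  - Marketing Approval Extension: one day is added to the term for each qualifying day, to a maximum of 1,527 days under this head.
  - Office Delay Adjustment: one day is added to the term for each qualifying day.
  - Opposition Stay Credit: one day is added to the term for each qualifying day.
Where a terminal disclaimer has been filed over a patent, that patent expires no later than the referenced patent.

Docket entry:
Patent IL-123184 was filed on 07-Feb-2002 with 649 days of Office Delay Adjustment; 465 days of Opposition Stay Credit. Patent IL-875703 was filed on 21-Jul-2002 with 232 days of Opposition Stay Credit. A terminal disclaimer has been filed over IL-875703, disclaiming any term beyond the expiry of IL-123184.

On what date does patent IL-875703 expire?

Natural term of IL-875703:
  Base: filing + 19 years → 21 July 2021.
  Opposition Stay Credit: +232 days → 10 March 2022.
Expiry of referenced patent IL-123184:
  Base: filing + 19 years → 7 February 2021.
  Office Delay Adjustment: +649 days → 18 November 2022.
  Opposition Stay Credit: +465 days → 26 February 2024.
Terminal disclaimer: IL-875703 expires on the earlier of 10 March 2022 and 26 February 2024.

March 10, 2022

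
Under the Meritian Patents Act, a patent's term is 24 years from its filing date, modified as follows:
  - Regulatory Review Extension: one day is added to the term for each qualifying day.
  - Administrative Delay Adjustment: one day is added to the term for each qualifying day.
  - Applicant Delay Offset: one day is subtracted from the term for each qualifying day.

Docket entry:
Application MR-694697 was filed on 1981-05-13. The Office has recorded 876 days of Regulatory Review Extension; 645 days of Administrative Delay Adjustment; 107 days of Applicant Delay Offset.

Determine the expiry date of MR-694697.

Base term: filing date + 24 years → 13 May 2005.
Regulatory Review Extension: +876 days → 6 October 2007.
Administrative Delay Adjustment: +645 days → 12 July 2009.
Applicant Delay Offset: −107 days → 27 March 2009.

2009-03-27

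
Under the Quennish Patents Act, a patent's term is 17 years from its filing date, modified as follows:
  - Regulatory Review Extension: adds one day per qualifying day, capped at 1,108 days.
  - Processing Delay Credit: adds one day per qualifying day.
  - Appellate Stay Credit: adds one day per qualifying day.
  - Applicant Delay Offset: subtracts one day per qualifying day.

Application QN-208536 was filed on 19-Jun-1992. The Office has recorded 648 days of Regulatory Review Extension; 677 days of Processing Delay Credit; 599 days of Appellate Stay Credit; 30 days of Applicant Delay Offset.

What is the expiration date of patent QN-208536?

2014-08-26

Base term: filing date + 17 years → 19 June 2009.
Regulatory Review Extension: 648 days (within the 1108-day cap) → +648 days → 29 March 2011.
Processing Delay Credit: +677 days → 3 February 2013.
Appellate Stay Credit: +599 days → 25 September 2014.
Applicant Delay Offset: −30 days → 26 August 2014.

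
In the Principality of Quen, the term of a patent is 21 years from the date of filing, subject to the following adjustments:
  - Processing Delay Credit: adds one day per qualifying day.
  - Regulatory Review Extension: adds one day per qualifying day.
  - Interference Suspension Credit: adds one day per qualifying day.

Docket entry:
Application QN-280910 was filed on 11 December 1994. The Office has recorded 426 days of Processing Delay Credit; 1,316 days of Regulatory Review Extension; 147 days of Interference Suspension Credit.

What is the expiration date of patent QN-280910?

February 11, 2021

Base term: filing date + 21 years → 11 December 2015.
Processing Delay Credit: +426 days → 9 February 2017.
Regulatory Review Extension: +1316 days → 17 September 2020.
Interference Suspension Credit: +147 days → 11 February 2021.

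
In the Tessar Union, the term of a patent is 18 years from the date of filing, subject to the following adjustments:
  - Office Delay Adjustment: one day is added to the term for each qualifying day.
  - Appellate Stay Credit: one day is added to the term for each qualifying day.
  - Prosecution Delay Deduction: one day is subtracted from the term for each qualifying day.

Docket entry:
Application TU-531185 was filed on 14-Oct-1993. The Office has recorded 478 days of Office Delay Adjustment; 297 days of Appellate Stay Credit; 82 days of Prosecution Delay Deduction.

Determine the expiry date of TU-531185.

2013-09-06

Base term: filing date + 18 years → 14 October 2011.
Office Delay Adjustment: +478 days → 3 February 2013.
Appellate Stay Credit: +297 days → 27 November 2013.
Prosecution Delay Deduction: −82 days → 6 September 2013.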